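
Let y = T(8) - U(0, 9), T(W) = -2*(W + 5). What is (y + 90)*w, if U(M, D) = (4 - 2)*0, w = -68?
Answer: -4352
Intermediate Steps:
T(W) = -10 - 2*W (T(W) = -2*(5 + W) = -10 - 2*W)
U(M, D) = 0 (U(M, D) = 2*0 = 0)
y = -26 (y = (-10 - 2*8) - 1*0 = (-10 - 16) + 0 = -26 + 0 = -26)
(y + 90)*w = (-26 + 90)*(-68) = 64*(-68) = -4352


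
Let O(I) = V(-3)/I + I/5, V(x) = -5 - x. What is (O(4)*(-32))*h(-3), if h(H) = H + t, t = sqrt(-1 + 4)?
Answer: 144/5 - 48*sqrt(3)/5 ≈ 12.172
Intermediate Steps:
t = sqrt(3) ≈ 1.7320
O(I) = -2/I + I/5 (O(I) = (-5 - 1*(-3))/I + I/5 = (-5 + 3)/I + I*(1/5) = -2/I + I/5)
h(H) = H + sqrt(3)
(O(4)*(-32))*h(-3) = ((-2/4 + (1/5)*4)*(-32))*(-3 + sqrt(3)) = ((-2*1/4 + 4/5)*(-32))*(-3 + sqrt(3)) = ((-1/2 + 4/5)*(-32))*(-3 + sqrt(3)) = ((3/10)*(-32))*(-3 + sqrt(3)) = -48*(-3 + sqrt(3))/5 = 144/5 - 48*sqrt(3)/5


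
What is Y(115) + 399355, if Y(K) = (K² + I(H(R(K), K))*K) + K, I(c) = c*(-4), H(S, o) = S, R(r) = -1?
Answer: 413155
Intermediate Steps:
I(c) = -4*c
Y(K) = K² + 5*K (Y(K) = (K² + (-4*(-1))*K) + K = (K² + 4*K) + K = K² + 5*K)
Y(115) + 399355 = 115*(5 + 115) + 399355 = 115*120 + 399355 = 13800 + 399355 = 413155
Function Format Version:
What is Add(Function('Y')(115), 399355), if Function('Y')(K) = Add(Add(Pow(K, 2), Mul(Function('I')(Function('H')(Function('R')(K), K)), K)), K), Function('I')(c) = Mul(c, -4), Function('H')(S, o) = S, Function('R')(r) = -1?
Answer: 413155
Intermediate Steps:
Function('I')(c) = Mul(-4, c)
Function('Y')(K) = Add(Pow(K, 2), Mul(5, K)) (Function('Y')(K) = Add(Add(Pow(K, 2), Mul(Mul(-4, -1), K)), K) = Add(Add(Pow(K, 2), Mul(4, K)), K) = Add(Pow(K, 2), Mul(5, K)))
Add(Function('Y')(115), 399355) = Add(Mul(115, Add(5, 115)), 399355) = Add(Mul(115, 120), 399355) = Add(13800, 399355) = 413155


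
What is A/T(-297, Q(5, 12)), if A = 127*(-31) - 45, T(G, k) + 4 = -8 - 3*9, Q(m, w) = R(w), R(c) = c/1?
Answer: 3982/39 ≈ 102.10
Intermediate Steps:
R(c) = c (R(c) = c*1 = c)
Q(m, w) = w
T(G, k) = -39 (T(G, k) = -4 + (-8 - 3*9) = -4 + (-8 - 27) = -4 - 35 = -39)
A = -3982 (A = -3937 - 45 = -3982)
A/T(-297, Q(5, 12)) = -3982/(-39) = -3982*(-1/39) = 3982/39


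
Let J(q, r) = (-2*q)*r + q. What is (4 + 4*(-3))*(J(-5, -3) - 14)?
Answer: 392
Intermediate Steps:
J(q, r) = q - 2*q*r (J(q, r) = -2*q*r + q = q - 2*q*r)
(4 + 4*(-3))*(J(-5, -3) - 14) = (4 + 4*(-3))*(-5*(1 - 2*(-3)) - 14) = (4 - 12)*(-5*(1 + 6) - 14) = -8*(-5*7 - 14) = -8*(-35 - 14) = -8*(-49) = 392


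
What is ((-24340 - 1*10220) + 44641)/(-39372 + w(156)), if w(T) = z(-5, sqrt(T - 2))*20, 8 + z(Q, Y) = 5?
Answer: -10081/39432 ≈ -0.25566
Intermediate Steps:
z(Q, Y) = -3 (z(Q, Y) = -8 + 5 = -3)
w(T) = -60 (w(T) = -3*20 = -60)
((-24340 - 1*10220) + 44641)/(-39372 + w(156)) = ((-24340 - 1*10220) + 44641)/(-39372 - 60) = ((-24340 - 10220) + 44641)/(-39432) = (-34560 + 44641)*(-1/39432) = 10081*(-1/39432) = -10081/39432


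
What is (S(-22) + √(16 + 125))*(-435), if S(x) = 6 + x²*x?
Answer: 4629270 - 435*√141 ≈ 4.6241e+6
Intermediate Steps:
S(x) = 6 + x³
(S(-22) + √(16 + 125))*(-435) = ((6 + (-22)³) + √(16 + 125))*(-435) = ((6 - 10648) + √141)*(-435) = (-10642 + √141)*(-435) = 4629270 - 435*√141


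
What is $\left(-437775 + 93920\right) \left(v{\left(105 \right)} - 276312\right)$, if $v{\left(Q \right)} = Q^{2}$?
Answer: $91220261385$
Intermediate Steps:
$\left(-437775 + 93920\right) \left(v{\left(105 \right)} - 276312\right) = \left(-437775 + 93920\right) \left(105^{2} - 276312\right) = - 343855 \left(11025 - 276312\right) = \left(-343855\right) \left(-265287\right) = 91220261385$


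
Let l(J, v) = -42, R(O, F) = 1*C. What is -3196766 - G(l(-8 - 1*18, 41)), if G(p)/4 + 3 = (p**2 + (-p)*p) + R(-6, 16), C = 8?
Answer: -3196786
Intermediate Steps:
R(O, F) = 8 (R(O, F) = 1*8 = 8)
G(p) = 20 (G(p) = -12 + 4*((p**2 + (-p)*p) + 8) = -12 + 4*((p**2 - p**2) + 8) = -12 + 4*(0 + 8) = -12 + 4*8 = -12 + 32 = 20)
-3196766 - G(l(-8 - 1*18, 41)) = -3196766 - 1*20 = -3196766 - 20 = -3196786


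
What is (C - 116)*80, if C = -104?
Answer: -17600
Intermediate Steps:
(C - 116)*80 = (-104 - 116)*80 = -220*80 = -17600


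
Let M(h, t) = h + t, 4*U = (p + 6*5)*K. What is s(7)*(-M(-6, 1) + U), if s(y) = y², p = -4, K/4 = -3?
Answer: -3577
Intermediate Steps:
K = -12 (K = 4*(-3) = -12)
U = -78 (U = ((-4 + 6*5)*(-12))/4 = ((-4 + 30)*(-12))/4 = (26*(-12))/4 = (¼)*(-312) = -78)
s(7)*(-M(-6, 1) + U) = 7²*(-(-6 + 1) - 78) = 49*(-1*(-5) - 78) = 49*(5 - 78) = 49*(-73) = -3577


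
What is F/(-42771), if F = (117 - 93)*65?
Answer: -520/14257 ≈ -0.036473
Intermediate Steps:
F = 1560 (F = 24*65 = 1560)
F/(-42771) = 1560/(-42771) = 1560*(-1/42771) = -520/14257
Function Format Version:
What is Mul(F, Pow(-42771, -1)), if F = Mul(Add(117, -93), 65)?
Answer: Rational(-520, 14257) ≈ -0.036473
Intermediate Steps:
F = 1560 (F = Mul(24, 65) = 1560)
Mul(F, Pow(-42771, -1)) = Mul(1560, Pow(-42771, -1)) = Mul(1560, Rational(-1, 42771)) = Rational(-520, 14257)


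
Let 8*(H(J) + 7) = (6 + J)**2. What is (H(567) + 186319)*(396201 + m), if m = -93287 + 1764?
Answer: 277077981675/4 ≈ 6.9269e+10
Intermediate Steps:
H(J) = -7 + (6 + J)**2/8
m = -91523
(H(567) + 186319)*(396201 + m) = ((-7 + (6 + 567)**2/8) + 186319)*(396201 - 91523) = ((-7 + (1/8)*573**2) + 186319)*304678 = ((-7 + (1/8)*328329) + 186319)*304678 = ((-7 + 328329/8) + 186319)*304678 = (328273/8 + 186319)*304678 = (1818825/8)*304678 = 277077981675/4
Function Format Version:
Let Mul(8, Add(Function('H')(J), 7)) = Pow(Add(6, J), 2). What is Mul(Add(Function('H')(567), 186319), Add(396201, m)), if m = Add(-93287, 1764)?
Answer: Rational(277077981675, 4) ≈ 6.9269e+10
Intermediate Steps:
Function('H')(J) = Add(-7, Mul(Rational(1, 8), Pow(Add(6, J), 2)))
m = -91523
Mul(Add(Function('H')(567), 186319), Add(396201, m)) = Mul(Add(Add(-7, Mul(Rational(1, 8), Pow(Add(6, 567), 2))), 186319), Add(396201, -91523)) = Mul(Add(Add(-7, Mul(Rational(1, 8), Pow(573, 2))), 186319), 304678) = Mul(Add(Add(-7, Mul(Rational(1, 8), 328329)), 186319), 304678) = Mul(Add(Add(-7, Rational(328329, 8)), 186319), 304678) = Mul(Add(Rational(328273, 8), 186319), 304678) = Mul(Rational(1818825, 8), 304678) = Rational(277077981675, 4)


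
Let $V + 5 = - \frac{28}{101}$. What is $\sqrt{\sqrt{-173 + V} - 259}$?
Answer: $\frac{\sqrt{-2642059 + 101 i \sqrt{1818606}}}{101} \approx 0.41469 + 16.099 i$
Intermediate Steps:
$V = - \frac{533}{101}$ ($V = -5 - \frac{28}{101} = - \frac{533}{101} \approx -5.2772$)
$\sqrt{\sqrt{-173 + V} - 259} = \sqrt{\sqrt{-173 - \frac{533}{101}} - 259} = \sqrt{\sqrt{- \frac{18006}{101}} - 259} = \sqrt{\frac{i \sqrt{1818606}}{101} - 259} = \sqrt{-259 + \frac{i \sqrt{1818606}}{101}}$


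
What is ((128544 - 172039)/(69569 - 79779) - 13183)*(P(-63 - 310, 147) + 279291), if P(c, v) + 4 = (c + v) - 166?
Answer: -7505339719365/2042 ≈ -3.6755e+9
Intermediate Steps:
P(c, v) = -170 + c + v (P(c, v) = -4 + ((c + v) - 166) = -4 + (-166 + c + v) = -170 + c + v)
((128544 - 172039)/(69569 - 79779) - 13183)*(P(-63 - 310, 147) + 279291) = ((128544 - 172039)/(69569 - 79779) - 13183)*((-170 + (-63 - 310) + 147) + 279291) = (-43495/(-10210) - 13183)*((-170 - 373 + 147) + 279291) = (-43495*(-1/10210) - 13183)*(-396 + 279291) = (8699/2042 - 13183)*278895 = -26910987/2042*278895 = -7505339719365/2042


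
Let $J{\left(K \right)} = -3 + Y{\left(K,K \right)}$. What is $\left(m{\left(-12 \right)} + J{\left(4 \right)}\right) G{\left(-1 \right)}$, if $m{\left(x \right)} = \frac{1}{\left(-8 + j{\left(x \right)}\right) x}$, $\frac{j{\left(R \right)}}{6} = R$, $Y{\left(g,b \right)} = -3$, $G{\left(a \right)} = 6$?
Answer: $- \frac{5759}{160} \approx -35.994$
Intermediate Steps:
$J{\left(K \right)} = -6$ ($J{\left(K \right)} = -3 - 3 = -6$)
$j{\left(R \right)} = 6 R$
$m{\left(x \right)} = \frac{1}{x \left(-8 + 6 x\right)}$ ($m{\left(x \right)} = \frac{1}{\left(-8 + 6 x\right) x} = \frac{1}{x \left(-8 + 6 x\right)}$)
$\left(m{\left(-12 \right)} + J{\left(4 \right)}\right) G{\left(-1 \right)} = \left(\frac{1}{2 \left(-12\right) \left(-4 + 3 \left(-12\right)\right)} - 6\right) 6 = \left(\frac{1}{2} \left(- \frac{1}{12}\right) \frac{1}{-4 - 36} - 6\right) 6 = \left(\frac{1}{2} \left(- \frac{1}{12}\right) \frac{1}{-40} - 6\right) 6 = \left(\frac{1}{2} \left(- \frac{1}{12}\right) \left(- \frac{1}{40}\right) - 6\right) 6 = \left(\frac{1}{960} - 6\right) 6 = \left(- \frac{5759}{960}\right) 6 = - \frac{5759}{160}$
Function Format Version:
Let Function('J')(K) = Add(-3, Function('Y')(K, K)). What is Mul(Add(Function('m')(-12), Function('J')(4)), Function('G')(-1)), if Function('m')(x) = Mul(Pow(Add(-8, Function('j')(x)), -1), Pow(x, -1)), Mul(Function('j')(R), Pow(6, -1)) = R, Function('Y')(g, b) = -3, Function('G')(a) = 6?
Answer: Rational(-5759, 160) ≈ -35.994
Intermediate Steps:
Function('J')(K) = -6 (Function('J')(K) = Add(-3, -3) = -6)
Function('j')(R) = Mul(6, R)
Function('m')(x) = Mul(Pow(x, -1), Pow(Add(-8, Mul(6, x)), -1)) (Function('m')(x) = Mul(Pow(Add(-8, Mul(6, x)), -1), Pow(x, -1)) = Mul(Pow(x, -1), Pow(Add(-8, Mul(6, x)), -1)))
Mul(Add(Function('m')(-12), Function('J')(4)), Function('G')(-1)) = Mul(Add(Mul(Rational(1, 2), Pow(-12, -1), Pow(Add(-4, Mul(3, -12)), -1)), -6), 6) = Mul(Add(Mul(Rational(1, 2), Rational(-1, 12), Pow(Add(-4, -36), -1)), -6), 6) = Mul(Add(Mul(Rational(1, 2), Rational(-1, 12), Pow(-40, -1)), -6), 6) = Mul(Add(Mul(Rational(1, 2), Rational(-1, 12), Rational(-1, 40)), -6), 6) = Mul(Add(Rational(1, 960), -6), 6) = Mul(Rational(-5759, 960), 6) = Rational(-5759, 160)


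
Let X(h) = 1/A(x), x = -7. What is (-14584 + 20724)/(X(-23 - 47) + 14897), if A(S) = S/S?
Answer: 3070/7449 ≈ 0.41214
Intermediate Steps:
A(S) = 1
X(h) = 1 (X(h) = 1/1 = 1)
(-14584 + 20724)/(X(-23 - 47) + 14897) = (-14584 + 20724)/(1 + 14897) = 6140/14898 = 6140*(1/14898) = 3070/7449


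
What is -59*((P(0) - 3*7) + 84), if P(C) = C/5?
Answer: -3717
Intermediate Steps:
P(C) = C/5 (P(C) = C*(⅕) = C/5)
-59*((P(0) - 3*7) + 84) = -59*(((⅕)*0 - 3*7) + 84) = -59*((0 - 21) + 84) = -59*(-21 + 84) = -59*63 = -3717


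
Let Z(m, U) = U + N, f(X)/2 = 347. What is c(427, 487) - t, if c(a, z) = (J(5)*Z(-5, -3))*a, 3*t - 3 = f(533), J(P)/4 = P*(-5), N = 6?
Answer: -384997/3 ≈ -1.2833e+5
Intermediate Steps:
f(X) = 694 (f(X) = 2*347 = 694)
J(P) = -20*P (J(P) = 4*(P*(-5)) = 4*(-5*P) = -20*P)
Z(m, U) = 6 + U (Z(m, U) = U + 6 = 6 + U)
t = 697/3 (t = 1 + (⅓)*694 = 1 + 694/3 = 697/3 ≈ 232.33)
c(a, z) = -300*a (c(a, z) = ((-20*5)*(6 - 3))*a = (-100*3)*a = -300*a)
c(427, 487) - t = -300*427 - 1*697/3 = -128100 - 697/3 = -384997/3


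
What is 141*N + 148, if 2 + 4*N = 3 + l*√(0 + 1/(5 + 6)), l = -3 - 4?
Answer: 733/4 - 987*√11/44 ≈ 108.85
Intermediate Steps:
l = -7
N = ¼ - 7*√11/44 (N = -½ + (3 - 7*√(0 + 1/(5 + 6)))/4 = -½ + (3 - 7*√(0 + 1/11))/4 = -½ + (3 - 7*√11/11)/4 = -½ + (¾ - 7*√11/44) = ¼ - 7*√11/44 ≈ -0.27764)
141*N + 148 = 141*(¼ - 7*√11/44) + 148 = (141/4 - 987*√11/44) + 148 = 733/4 - 987*√11/44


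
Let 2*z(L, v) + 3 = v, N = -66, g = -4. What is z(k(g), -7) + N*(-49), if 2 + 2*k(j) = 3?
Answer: 3229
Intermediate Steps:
k(j) = ½ (k(j) = -1 + (½)*3 = -1 + 3/2 = ½)
z(L, v) = -3/2 + v/2
z(k(g), -7) + N*(-49) = (-3/2 + (½)*(-7)) - 66*(-49) = (-3/2 - 7/2) + 3234 = -5 + 3234 = 3229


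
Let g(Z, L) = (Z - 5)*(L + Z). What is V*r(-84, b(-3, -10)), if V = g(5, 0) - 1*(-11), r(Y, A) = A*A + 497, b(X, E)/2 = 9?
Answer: 9031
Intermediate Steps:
b(X, E) = 18 (b(X, E) = 2*9 = 18)
g(Z, L) = (-5 + Z)*(L + Z)
r(Y, A) = 497 + A² (r(Y, A) = A² + 497 = 497 + A²)
V = 11 (V = (5² - 5*0 - 5*5 + 0*5) - 1*(-11) = (25 + 0 - 25 + 0) + 11 = 0 + 11 = 11)
V*r(-84, b(-3, -10)) = 11*(497 + 18²) = 11*(497 + 324) = 11*821 = 9031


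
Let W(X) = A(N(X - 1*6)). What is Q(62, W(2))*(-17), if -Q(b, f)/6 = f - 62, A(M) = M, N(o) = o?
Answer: -6732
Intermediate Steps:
W(X) = -6 + X (W(X) = X - 1*6 = X - 6 = -6 + X)
Q(b, f) = 372 - 6*f (Q(b, f) = -6*(f - 62) = -6*(-62 + f) = 372 - 6*f)
Q(62, W(2))*(-17) = (372 - 6*(-6 + 2))*(-17) = (372 - 6*(-4))*(-17) = (372 + 24)*(-17) = 396*(-17) = -6732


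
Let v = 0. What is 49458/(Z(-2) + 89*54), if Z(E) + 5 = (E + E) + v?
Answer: 16486/1599 ≈ 10.310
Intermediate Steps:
Z(E) = -5 + 2*E (Z(E) = -5 + ((E + E) + 0) = -5 + (2*E + 0) = -5 + 2*E)
49458/(Z(-2) + 89*54) = 49458/((-5 + 2*(-2)) + 89*54) = 49458/((-5 - 4) + 4806) = 49458/(-9 + 4806) = 49458/4797 = 49458*(1/4797) = 16486/1599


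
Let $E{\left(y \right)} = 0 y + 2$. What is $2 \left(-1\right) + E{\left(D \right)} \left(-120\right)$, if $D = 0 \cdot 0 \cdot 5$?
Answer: $-242$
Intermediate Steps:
$D = 0$ ($D = 0 \cdot 5 = 0$)
$E{\left(y \right)} = 2$ ($E{\left(y \right)} = 0 + 2 = 2$)
$2 \left(-1\right) + E{\left(D \right)} \left(-120\right) = 2 \left(-1\right) + 2 \left(-120\right) = -2 - 240 = -242$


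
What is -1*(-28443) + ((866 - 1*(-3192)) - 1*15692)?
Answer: 16809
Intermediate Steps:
-1*(-28443) + ((866 - 1*(-3192)) - 1*15692) = 28443 + ((866 + 3192) - 15692) = 28443 + (4058 - 15692) = 28443 - 11634 = 16809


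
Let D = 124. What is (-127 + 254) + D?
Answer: 251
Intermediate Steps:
(-127 + 254) + D = (-127 + 254) + 124 = 127 + 124 = 251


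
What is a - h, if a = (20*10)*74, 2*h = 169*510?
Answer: -28295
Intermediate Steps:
h = 43095 (h = (169*510)/2 = (½)*86190 = 43095)
a = 14800 (a = 200*74 = 14800)
a - h = 14800 - 1*43095 = 14800 - 43095 = -28295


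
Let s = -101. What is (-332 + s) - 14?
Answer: -447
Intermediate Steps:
(-332 + s) - 14 = (-332 - 101) - 14 = -433 - 14 = -447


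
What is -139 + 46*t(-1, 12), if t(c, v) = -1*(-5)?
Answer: 91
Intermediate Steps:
t(c, v) = 5
-139 + 46*t(-1, 12) = -139 + 46*5 = -139 + 230 = 91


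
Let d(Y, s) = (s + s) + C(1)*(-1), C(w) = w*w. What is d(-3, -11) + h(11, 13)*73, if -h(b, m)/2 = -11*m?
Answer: 20855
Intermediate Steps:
C(w) = w²
d(Y, s) = -1 + 2*s (d(Y, s) = (s + s) + 1²*(-1) = 2*s + 1*(-1) = 2*s - 1 = -1 + 2*s)
h(b, m) = 22*m (h(b, m) = -(-22)*m = 22*m)
d(-3, -11) + h(11, 13)*73 = (-1 + 2*(-11)) + (22*13)*73 = (-1 - 22) + 286*73 = -23 + 20878 = 20855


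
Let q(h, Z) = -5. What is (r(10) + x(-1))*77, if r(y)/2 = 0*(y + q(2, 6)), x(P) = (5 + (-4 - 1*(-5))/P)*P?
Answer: -308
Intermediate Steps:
x(P) = P*(5 + 1/P) (x(P) = (5 + (-4 + 5)/P)*P = (5 + 1/P)*P = P*(5 + 1/P))
r(y) = 0 (r(y) = 2*(0*(y - 5)) = 2*(0*(-5 + y)) = 2*0 = 0)
(r(10) + x(-1))*77 = (0 + (1 + 5*(-1)))*77 = (0 + (1 - 5))*77 = (0 - 4)*77 = -4*77 = -308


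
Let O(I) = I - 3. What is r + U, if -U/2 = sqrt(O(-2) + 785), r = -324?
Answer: -324 - 4*sqrt(195) ≈ -379.86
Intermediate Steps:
O(I) = -3 + I
U = -4*sqrt(195) (U = -2*sqrt((-3 - 2) + 785) = -2*sqrt(-5 + 785) = -4*sqrt(195) ≈ -55.857)
r + U = -324 - 4*sqrt(195)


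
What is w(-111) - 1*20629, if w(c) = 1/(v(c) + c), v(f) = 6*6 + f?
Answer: -3836995/186 ≈ -20629.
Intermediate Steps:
v(f) = 36 + f
w(c) = 1/(36 + 2*c) (w(c) = 1/((36 + c) + c) = 1/(36 + 2*c))
w(-111) - 1*20629 = 1/(2*(18 - 111)) - 1*20629 = (½)/(-93) - 20629 = (½)*(-1/93) - 20629 = -1/186 - 20629 = -3836995/186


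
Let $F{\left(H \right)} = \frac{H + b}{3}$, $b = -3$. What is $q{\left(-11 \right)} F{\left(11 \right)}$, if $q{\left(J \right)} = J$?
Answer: $- \frac{88}{3} \approx -29.333$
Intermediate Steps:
$F{\left(H \right)} = -1 + \frac{H}{3}$ ($F{\left(H \right)} = \frac{H - 3}{3} = \left(-3 + H\right) \frac{1}{3} = -1 + \frac{H}{3}$)
$q{\left(-11 \right)} F{\left(11 \right)} = - 11 \left(-1 + \frac{1}{3} \cdot 11\right) = - 11 \left(-1 + \frac{11}{3}\right) = \left(-11\right) \frac{8}{3} = - \frac{88}{3}$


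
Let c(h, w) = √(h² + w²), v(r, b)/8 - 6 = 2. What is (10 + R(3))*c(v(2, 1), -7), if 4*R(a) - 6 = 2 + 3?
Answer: 51*√4145/4 ≈ 820.87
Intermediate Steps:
R(a) = 11/4 (R(a) = 3/2 + (2 + 3)/4 = 3/2 + (¼)*5 = 3/2 + 5/4 = 11/4)
v(r, b) = 64 (v(r, b) = 48 + 8*2 = 48 + 16 = 64)
(10 + R(3))*c(v(2, 1), -7) = (10 + 11/4)*√(64² + (-7)²) = 51*√(4096 + 49)/4 = 51*√4145/4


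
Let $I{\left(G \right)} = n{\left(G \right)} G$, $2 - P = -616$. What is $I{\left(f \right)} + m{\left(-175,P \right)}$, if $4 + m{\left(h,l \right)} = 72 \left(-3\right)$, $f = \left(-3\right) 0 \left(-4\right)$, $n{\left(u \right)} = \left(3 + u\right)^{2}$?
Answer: $-220$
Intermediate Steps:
$P = 618$ ($P = 2 - -616 = 2 + 616 = 618$)
$f = 0$ ($f = 0 \left(-4\right) = 0$)
$m{\left(h,l \right)} = -220$ ($m{\left(h,l \right)} = -4 + 72 \left(-3\right) = -4 - 216 = -220$)
$I{\left(G \right)} = G \left(3 + G\right)^{2}$ ($I{\left(G \right)} = \left(3 + G\right)^{2} G = G \left(3 + G\right)^{2}$)
$I{\left(f \right)} + m{\left(-175,P \right)} = 0 \left(3 + 0\right)^{2} - 220 = 0 \cdot 3^{2} - 220 = 0 \cdot 9 - 220 = 0 - 220 = -220$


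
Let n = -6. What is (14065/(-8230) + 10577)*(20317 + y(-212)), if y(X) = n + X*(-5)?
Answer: 372003479659/1646 ≈ 2.2600e+8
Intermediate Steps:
y(X) = -6 - 5*X (y(X) = -6 + X*(-5) = -6 - 5*X)
(14065/(-8230) + 10577)*(20317 + y(-212)) = (14065/(-8230) + 10577)*(20317 + (-6 - 5*(-212))) = (14065*(-1/8230) + 10577)*(20317 + (-6 + 1060)) = (-2813/1646 + 10577)*(20317 + 1054) = (17406929/1646)*21371 = 372003479659/1646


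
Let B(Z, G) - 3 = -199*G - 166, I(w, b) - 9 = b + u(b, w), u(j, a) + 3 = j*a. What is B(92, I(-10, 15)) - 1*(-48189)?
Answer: 73697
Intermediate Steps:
u(j, a) = -3 + a*j (u(j, a) = -3 + j*a = -3 + a*j)
I(w, b) = 6 + b + b*w (I(w, b) = 9 + (b + (-3 + w*b)) = 9 + (b + (-3 + b*w)) = 9 + (-3 + b + b*w) = 6 + b + b*w)
B(Z, G) = -163 - 199*G (B(Z, G) = 3 + (-199*G - 166) = 3 + (-166 - 199*G) = -163 - 199*G)
B(92, I(-10, 15)) - 1*(-48189) = (-163 - 199*(6 + 15 + 15*(-10))) - 1*(-48189) = (-163 - 199*(6 + 15 - 150)) + 48189 = (-163 - 199*(-129)) + 48189 = (-163 + 25671) + 48189 = 25508 + 48189 = 73697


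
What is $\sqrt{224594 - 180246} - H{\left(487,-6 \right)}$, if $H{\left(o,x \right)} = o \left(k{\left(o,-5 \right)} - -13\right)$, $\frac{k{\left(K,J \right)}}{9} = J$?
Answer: $15584 + 2 \sqrt{11087} \approx 15795.0$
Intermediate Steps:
$k{\left(K,J \right)} = 9 J$
$H{\left(o,x \right)} = - 32 o$ ($H{\left(o,x \right)} = o \left(9 \left(-5\right) - -13\right) = o \left(-45 + 13\right) = o \left(-32\right) = - 32 o$)
$\sqrt{224594 - 180246} - H{\left(487,-6 \right)} = \sqrt{224594 - 180246} - \left(-32\right) 487 = \sqrt{44348} - -15584 = 2 \sqrt{11087} + 15584 = 15584 + 2 \sqrt{11087}$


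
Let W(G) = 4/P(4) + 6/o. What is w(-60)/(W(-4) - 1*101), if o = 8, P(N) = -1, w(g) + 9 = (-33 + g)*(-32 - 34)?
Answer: -8172/139 ≈ -58.791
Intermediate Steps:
w(g) = 2169 - 66*g (w(g) = -9 + (-33 + g)*(-32 - 34) = -9 + (-33 + g)*(-66) = -9 + (2178 - 66*g) = 2169 - 66*g)
W(G) = -13/4 (W(G) = 4/(-1) + 6/8 = 4*(-1) + 6*(⅛) = -4 + ¾ = -13/4)
w(-60)/(W(-4) - 1*101) = (2169 - 66*(-60))/(-13/4 - 1*101) = (2169 + 3960)/(-13/4 - 101) = 6129/(-417/4) = 6129*(-4/417) = -8172/139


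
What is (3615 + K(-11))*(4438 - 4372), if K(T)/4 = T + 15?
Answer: 239646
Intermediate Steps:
K(T) = 60 + 4*T (K(T) = 4*(T + 15) = 4*(15 + T) = 60 + 4*T)
(3615 + K(-11))*(4438 - 4372) = (3615 + (60 + 4*(-11)))*(4438 - 4372) = (3615 + (60 - 44))*66 = (3615 + 16)*66 = 3631*66 = 239646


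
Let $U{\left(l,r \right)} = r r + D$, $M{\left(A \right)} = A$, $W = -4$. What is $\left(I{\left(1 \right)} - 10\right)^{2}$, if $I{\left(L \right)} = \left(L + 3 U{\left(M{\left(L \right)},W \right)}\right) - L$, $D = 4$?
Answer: $2500$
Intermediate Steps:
$U{\left(l,r \right)} = 4 + r^{2}$ ($U{\left(l,r \right)} = r r + 4 = r^{2} + 4 = 4 + r^{2}$)
$I{\left(L \right)} = 60$ ($I{\left(L \right)} = \left(L + 3 \left(4 + \left(-4\right)^{2}\right)\right) - L = \left(L + 3 \left(4 + 16\right)\right) - L = \left(L + 3 \cdot 20\right) - L = \left(L + 60\right) - L = \left(60 + L\right) - L = 60$)
$\left(I{\left(1 \right)} - 10\right)^{2} = \left(60 - 10\right)^{2} = 50^{2} = 2500$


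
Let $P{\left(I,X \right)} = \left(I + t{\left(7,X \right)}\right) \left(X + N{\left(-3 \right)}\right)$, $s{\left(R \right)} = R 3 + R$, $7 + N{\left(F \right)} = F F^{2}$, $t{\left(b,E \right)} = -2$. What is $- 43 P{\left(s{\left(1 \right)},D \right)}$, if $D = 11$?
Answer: $1978$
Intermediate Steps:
$N{\left(F \right)} = -7 + F^{3}$ ($N{\left(F \right)} = -7 + F F^{2} = -7 + F^{3}$)
$s{\left(R \right)} = 4 R$ ($s{\left(R \right)} = 3 R + R = 4 R$)
$P{\left(I,X \right)} = \left(-34 + X\right) \left(-2 + I\right)$ ($P{\left(I,X \right)} = \left(I - 2\right) \left(X + \left(-7 + \left(-3\right)^{3}\right)\right) = \left(-2 + I\right) \left(X - 34\right) = \left(-2 + I\right) \left(-34 + X\right) = \left(-34 + X\right) \left(-2 + I\right)$)
$- 43 P{\left(s{\left(1 \right)},D \right)} = - 43 \left(68 - 34 \cdot 4 \cdot 1 - 22 + 4 \cdot 1 \cdot 11\right) = - 43 \left(68 - 136 - 22 + 4 \cdot 11\right) = - 43 \left(68 - 136 - 22 + 44\right) = \left(-43\right) \left(-46\right) = 1978$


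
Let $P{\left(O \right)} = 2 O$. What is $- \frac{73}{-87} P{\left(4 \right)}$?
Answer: $\frac{584}{87} \approx 6.7126$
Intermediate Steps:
$- \frac{73}{-87} P{\left(4 \right)} = - \frac{73}{-87} \cdot 2 \cdot 4 = \left(-73\right) \left(- \frac{1}{87}\right) 8 = \frac{73}{87} \cdot 8 = \frac{584}{87}$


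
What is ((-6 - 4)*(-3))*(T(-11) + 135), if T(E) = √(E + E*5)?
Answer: 4050 + 30*I*√66 ≈ 4050.0 + 243.72*I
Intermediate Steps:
T(E) = √6*√E (T(E) = √(E + 5*E) = √(6*E) = √6*√E)
((-6 - 4)*(-3))*(T(-11) + 135) = ((-6 - 4)*(-3))*(√6*√(-11) + 135) = (-10*(-3))*(√6*(I*√11) + 135) = 30*(I*√66 + 135) = 30*(135 + I*√66) = 4050 + 30*I*√66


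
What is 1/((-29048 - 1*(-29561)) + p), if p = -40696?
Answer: -1/40183 ≈ -2.4886e-5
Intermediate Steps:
1/((-29048 - 1*(-29561)) + p) = 1/((-29048 - 1*(-29561)) - 40696) = 1/((-29048 + 29561) - 40696) = 1/(513 - 40696) = 1/(-40183) = -1/40183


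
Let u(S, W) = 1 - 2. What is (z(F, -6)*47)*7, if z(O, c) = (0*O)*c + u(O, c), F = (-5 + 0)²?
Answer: -329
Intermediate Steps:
u(S, W) = -1
F = 25 (F = (-5)² = 25)
z(O, c) = -1 (z(O, c) = (0*O)*c - 1 = 0*c - 1 = 0 - 1 = -1)
(z(F, -6)*47)*7 = -1*47*7 = -47*7 = -329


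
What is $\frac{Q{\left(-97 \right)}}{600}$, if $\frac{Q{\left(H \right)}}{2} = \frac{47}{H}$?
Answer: $- \frac{47}{29100} \approx -0.0016151$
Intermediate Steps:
$Q{\left(H \right)} = \frac{94}{H}$ ($Q{\left(H \right)} = 2 \frac{47}{H} = \frac{94}{H}$)
$\frac{Q{\left(-97 \right)}}{600} = \frac{94 \frac{1}{-97}}{600} = 94 \left(- \frac{1}{97}\right) \frac{1}{600} = \left(- \frac{94}{97}\right) \frac{1}{600} = - \frac{47}{29100}$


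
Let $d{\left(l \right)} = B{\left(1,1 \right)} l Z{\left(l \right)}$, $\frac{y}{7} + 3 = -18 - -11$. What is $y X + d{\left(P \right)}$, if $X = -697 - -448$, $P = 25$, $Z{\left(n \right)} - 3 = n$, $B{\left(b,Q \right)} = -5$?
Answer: $13930$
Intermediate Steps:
$y = -70$ ($y = -21 + 7 \left(-18 - -11\right) = -21 + 7 \left(-18 + 11\right) = -21 + 7 \left(-7\right) = -21 - 49 = -70$)
$Z{\left(n \right)} = 3 + n$
$X = -249$ ($X = -697 + 448 = -249$)
$d{\left(l \right)} = - 5 l \left(3 + l\right)$
$y X + d{\left(P \right)} = \left(-70\right) \left(-249\right) - 125 \left(3 + 25\right) = 17430 - 125 \cdot 28 = 17430 - 3500 = 13930$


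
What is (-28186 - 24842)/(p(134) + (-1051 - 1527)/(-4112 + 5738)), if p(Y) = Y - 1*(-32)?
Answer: -43111764/133669 ≈ -322.53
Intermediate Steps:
p(Y) = 32 + Y (p(Y) = Y + 32 = 32 + Y)
(-28186 - 24842)/(p(134) + (-1051 - 1527)/(-4112 + 5738)) = (-28186 - 24842)/((32 + 134) + (-1051 - 1527)/(-4112 + 5738)) = -53028/(166 - 2578/1626) = -53028/(166 - 2578*1/1626) = -53028/(166 - 1289/813) = -53028/133669/813 = -53028*813/133669 = -43111764/133669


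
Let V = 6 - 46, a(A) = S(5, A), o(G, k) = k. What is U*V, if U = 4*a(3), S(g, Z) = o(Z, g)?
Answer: -800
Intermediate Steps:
S(g, Z) = g
a(A) = 5
U = 20 (U = 4*5 = 20)
V = -40
U*V = 20*(-40) = -800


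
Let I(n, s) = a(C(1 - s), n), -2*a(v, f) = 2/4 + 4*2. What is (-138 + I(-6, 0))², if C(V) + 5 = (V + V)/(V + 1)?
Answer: 323761/16 ≈ 20235.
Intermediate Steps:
C(V) = -5 + 2*V/(1 + V) (C(V) = -5 + (V + V)/(V + 1) = -5 + (2*V)/(1 + V) = -5 + 2*V/(1 + V))
a(v, f) = -17/4 (a(v, f) = -(2/4 + 4*2)/2 = -(2*(¼) + 8)/2 = -(½ + 8)/2 = -½*17/2 = -17/4)
I(n, s) = -17/4
(-138 + I(-6, 0))² = (-138 - 17/4)² = (-569/4)² = 323761/16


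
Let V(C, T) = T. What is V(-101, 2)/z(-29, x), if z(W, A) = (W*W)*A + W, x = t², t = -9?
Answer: 1/34046 ≈ 2.9372e-5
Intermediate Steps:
x = 81 (x = (-9)² = 81)
z(W, A) = W + A*W² (z(W, A) = W²*A + W = A*W² + W = W + A*W²)
V(-101, 2)/z(-29, x) = 2/((-29*(1 + 81*(-29)))) = 2/((-29*(1 - 2349))) = 2/((-29*(-2348))) = 2/68092 = 2*(1/68092) = 1/34046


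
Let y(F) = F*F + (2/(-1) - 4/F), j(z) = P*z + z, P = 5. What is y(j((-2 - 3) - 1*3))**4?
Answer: 582383613525390625/20736 ≈ 2.8086e+13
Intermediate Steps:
j(z) = 6*z (j(z) = 5*z + z = 6*z)
y(F) = -2 + F**2 - 4/F (y(F) = F**2 + (2*(-1) - 4/F) = F**2 + (-2 - 4/F) = -2 + F**2 - 4/F)
y(j((-2 - 3) - 1*3))**4 = (-2 + (6*((-2 - 3) - 1*3))**2 - 4*1/(6*((-2 - 3) - 1*3)))**4 = (-2 + (6*(-5 - 3))**2 - 4*1/(6*(-5 - 3)))**4 = (-2 + (6*(-8))**2 - 4/(6*(-8)))**4 = (-2 + (-48)**2 - 4/(-48))**4 = (-2 + 2304 - 4*(-1/48))**4 = (-2 + 2304 + 1/12)**4 = (27625/12)**4 = 582383613525390625/20736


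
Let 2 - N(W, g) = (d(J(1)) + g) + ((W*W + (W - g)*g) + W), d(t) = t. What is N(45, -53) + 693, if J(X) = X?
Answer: 3871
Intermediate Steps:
N(W, g) = 1 - W - g - W² - g*(W - g) (N(W, g) = 2 - ((1 + g) + ((W*W + (W - g)*g) + W)) = 2 - ((1 + g) + ((W² + g*(W - g)) + W)) = 2 - ((1 + g) + (W + W² + g*(W - g))) = 2 - (1 + W + g + W² + g*(W - g)) = 2 + (-1 - W - g - W² - g*(W - g)) = 1 - W - g - W² - g*(W - g))
N(45, -53) + 693 = (1 + (-53)² - 1*45 - 1*(-53) - 1*45² - 1*45*(-53)) + 693 = (1 + 2809 - 45 + 53 - 1*2025 + 2385) + 693 = (1 + 2809 - 45 + 53 - 2025 + 2385) + 693 = 3178 + 693 = 3871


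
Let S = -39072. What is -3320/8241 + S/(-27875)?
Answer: 229447352/229717875 ≈ 0.99882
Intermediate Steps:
-3320/8241 + S/(-27875) = -3320/8241 - 39072/(-27875) = -3320*1/8241 - 39072*(-1/27875) = -3320/8241 + 39072/27875 = 229447352/229717875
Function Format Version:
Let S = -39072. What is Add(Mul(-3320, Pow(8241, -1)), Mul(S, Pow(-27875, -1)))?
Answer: Rational(229447352, 229717875) ≈ 0.99882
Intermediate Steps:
Add(Mul(-3320, Pow(8241, -1)), Mul(S, Pow(-27875, -1))) = Add(Mul(-3320, Pow(8241, -1)), Mul(-39072, Pow(-27875, -1))) = Add(Mul(-3320, Rational(1, 8241)), Mul(-39072, Rational(-1, 27875))) = Add(Rational(-3320, 8241), Rational(39072, 27875)) = Rational(229447352, 229717875)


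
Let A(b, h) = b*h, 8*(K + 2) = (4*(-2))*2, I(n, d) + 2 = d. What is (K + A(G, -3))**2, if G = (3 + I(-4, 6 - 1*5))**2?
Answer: 256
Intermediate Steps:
I(n, d) = -2 + d
K = -4 (K = -2 + ((4*(-2))*2)/8 = -2 + (-8*2)/8 = -2 + (1/8)*(-16) = -2 - 2 = -4)
G = 4 (G = (3 + (-2 + (6 - 1*5)))**2 = (3 + (-2 + (6 - 5)))**2 = (3 + (-2 + 1))**2 = (3 - 1)**2 = 2**2 = 4)
(K + A(G, -3))**2 = (-4 + 4*(-3))**2 = (-4 - 12)**2 = (-16)**2 = 256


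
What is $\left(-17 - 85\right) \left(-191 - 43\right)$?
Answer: $23868$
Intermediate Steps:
$\left(-17 - 85\right) \left(-191 - 43\right) = \left(-102\right) \left(-234\right) = 23868$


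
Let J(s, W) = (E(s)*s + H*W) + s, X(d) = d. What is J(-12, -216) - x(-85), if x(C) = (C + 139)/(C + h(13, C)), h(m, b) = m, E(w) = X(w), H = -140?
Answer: 121491/4 ≈ 30373.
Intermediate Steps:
E(w) = w
x(C) = (139 + C)/(13 + C) (x(C) = (C + 139)/(C + 13) = (139 + C)/(13 + C))
J(s, W) = s + s**2 - 140*W (J(s, W) = (s*s - 140*W) + s = (s**2 - 140*W) + s = s + s**2 - 140*W)
J(-12, -216) - x(-85) = (-12 + (-12)**2 - 140*(-216)) - (139 - 85)/(13 - 85) = (-12 + 144 + 30240) - 54/(-72) = 30372 - (-1)*54/72 = 30372 - 1*(-3/4) = 30372 + 3/4 = 121491/4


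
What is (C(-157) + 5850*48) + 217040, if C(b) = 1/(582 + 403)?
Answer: 490372401/985 ≈ 4.9784e+5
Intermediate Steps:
C(b) = 1/985
(C(-157) + 5850*48) + 217040 = (1/985 + 5850*48) + 217040 = (1/985 + 280800) + 217040 = 276588001/985 + 217040 = 490372401/985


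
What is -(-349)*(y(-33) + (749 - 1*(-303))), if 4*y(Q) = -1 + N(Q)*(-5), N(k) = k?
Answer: 381457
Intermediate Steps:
y(Q) = -¼ - 5*Q/4 (y(Q) = (-1 + Q*(-5))/4 = (-1 - 5*Q)/4 = -¼ - 5*Q/4)
-(-349)*(y(-33) + (749 - 1*(-303))) = -(-349)*((-¼ - 5/4*(-33)) + (749 - 1*(-303))) = -(-349)*((-¼ + 165/4) + (749 + 303)) = -(-349)*(41 + 1052) = -(-349)*1093 = -1*(-381457) = 381457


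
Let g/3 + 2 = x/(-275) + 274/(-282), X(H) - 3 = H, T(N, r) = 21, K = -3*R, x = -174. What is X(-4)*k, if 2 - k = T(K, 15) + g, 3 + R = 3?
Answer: 154884/12925 ≈ 11.983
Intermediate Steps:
R = 0 (R = -3 + 3 = 0)
K = 0 (K = -3*0 = 0)
X(H) = 3 + H
g = -90691/12925 (g = -6 + 3*(-174/(-275) + 274/(-282)) = -6 + 3*(-174*(-1/275) + 274*(-1/282)) = -6 + 3*(174/275 - 137/141) = -6 + 3*(-13141/38775) = -6 - 13141/12925 = -90691/12925 ≈ -7.0167)
k = -154884/12925 (k = 2 - (21 - 90691/12925) = 2 - 1*180734/12925 = 2 - 180734/12925 = -154884/12925 ≈ -11.983)
X(-4)*k = (3 - 4)*(-154884/12925) = -1*(-154884/12925) = 154884/12925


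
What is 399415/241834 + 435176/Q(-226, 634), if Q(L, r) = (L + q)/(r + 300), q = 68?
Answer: -49147213196343/19104886 ≈ -2.5725e+6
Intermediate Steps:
Q(L, r) = (68 + L)/(300 + r) (Q(L, r) = (L + 68)/(r + 300) = (68 + L)/(300 + r))
399415/241834 + 435176/Q(-226, 634) = 399415/241834 + 435176/(((68 - 226)/(300 + 634))) = 399415*(1/241834) + 435176/((-158/934)) = 399415/241834 + 435176/(((1/934)*(-158))) = 399415/241834 + 435176/(-79/467) = 399415/241834 + 435176*(-467/79) = 399415/241834 - 203227192/79 = -49147213196343/19104886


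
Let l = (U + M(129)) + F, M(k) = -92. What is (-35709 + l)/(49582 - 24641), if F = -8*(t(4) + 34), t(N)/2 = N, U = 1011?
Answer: -5018/3563 ≈ -1.4084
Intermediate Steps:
t(N) = 2*N
F = -336 (F = -8*(2*4 + 34) = -8*(8 + 34) = -8*42 = -336)
l = 583 (l = (1011 - 92) - 336 = 919 - 336 = 583)
(-35709 + l)/(49582 - 24641) = (-35709 + 583)/(49582 - 24641) = -35126/24941 = -35126*1/24941 = -5018/3563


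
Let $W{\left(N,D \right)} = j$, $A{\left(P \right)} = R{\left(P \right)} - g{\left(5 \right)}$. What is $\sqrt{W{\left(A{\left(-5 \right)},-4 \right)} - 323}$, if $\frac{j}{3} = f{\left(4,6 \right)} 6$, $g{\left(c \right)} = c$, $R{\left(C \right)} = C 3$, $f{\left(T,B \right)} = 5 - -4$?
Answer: $i \sqrt{161} \approx 12.689 i$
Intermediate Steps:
$f{\left(T,B \right)} = 9$ ($f{\left(T,B \right)} = 5 + 4 = 9$)
$R{\left(C \right)} = 3 C$
$A{\left(P \right)} = -5 + 3 P$ ($A{\left(P \right)} = 3 P - 5 = -5 + 3 P$)
$j = 162$ ($j = 3 \cdot 9 \cdot 6 = 3 \cdot 54 = 162$)
$W{\left(N,D \right)} = 162$
$\sqrt{W{\left(A{\left(-5 \right)},-4 \right)} - 323} = \sqrt{162 - 323} = \sqrt{-161} = i \sqrt{161}$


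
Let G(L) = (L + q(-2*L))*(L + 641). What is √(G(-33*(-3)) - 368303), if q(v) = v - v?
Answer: I*√295043 ≈ 543.18*I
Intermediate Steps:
q(v) = 0
G(L) = L*(641 + L) (G(L) = (L + 0)*(L + 641) = L*(641 + L))
√(G(-33*(-3)) - 368303) = √((-33*(-3))*(641 - 33*(-3)) - 368303) = √(99*(641 + 99) - 368303) = √(99*740 - 368303) = √(73260 - 368303) = √(-295043) = I*√295043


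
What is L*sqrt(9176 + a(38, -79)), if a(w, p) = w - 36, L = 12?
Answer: 12*sqrt(9178) ≈ 1149.6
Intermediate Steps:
a(w, p) = -36 + w
L*sqrt(9176 + a(38, -79)) = 12*sqrt(9176 + (-36 + 38)) = 12*sqrt(9176 + 2) = 12*sqrt(9178)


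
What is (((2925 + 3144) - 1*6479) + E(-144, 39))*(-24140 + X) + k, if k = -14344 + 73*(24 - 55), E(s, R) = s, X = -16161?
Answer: 22310147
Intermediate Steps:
k = -16607 (k = -14344 + 73*(-31) = -14344 - 2263 = -16607)
(((2925 + 3144) - 1*6479) + E(-144, 39))*(-24140 + X) + k = (((2925 + 3144) - 1*6479) - 144)*(-24140 - 16161) - 16607 = ((6069 - 6479) - 144)*(-40301) - 16607 = (-410 - 144)*(-40301) - 16607 = -554*(-40301) - 16607 = 22326754 - 16607 = 22310147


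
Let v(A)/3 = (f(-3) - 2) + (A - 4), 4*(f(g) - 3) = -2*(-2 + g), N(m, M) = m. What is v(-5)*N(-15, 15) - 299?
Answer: -103/2 ≈ -51.500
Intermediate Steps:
f(g) = 4 - g/2 (f(g) = 3 + (-2*(-2 + g))/4 = 3 + (4 - 2*g)/4 = 3 + (1 - g/2) = 4 - g/2)
v(A) = -3/2 + 3*A (v(A) = 3*(((4 - ½*(-3)) - 2) + (A - 4)) = 3*(((4 + 3/2) - 2) + (-4 + A)) = 3*((11/2 - 2) + (-4 + A)) = 3*(7/2 + (-4 + A)) = 3*(-½ + A) = -3/2 + 3*A)
v(-5)*N(-15, 15) - 299 = (-3/2 + 3*(-5))*(-15) - 299 = (-3/2 - 15)*(-15) - 299 = -33/2*(-15) - 299 = 495/2 - 299 = -103/2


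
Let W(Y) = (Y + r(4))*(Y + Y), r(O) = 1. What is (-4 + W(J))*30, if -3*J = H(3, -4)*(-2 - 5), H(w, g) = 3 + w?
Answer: 12480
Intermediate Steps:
J = 14 (J = -(3 + 3)*(-2 - 5)/3 = -2*(-7) = -1/3*(-42) = 14)
W(Y) = 2*Y*(1 + Y) (W(Y) = (Y + 1)*(Y + Y) = (1 + Y)*(2*Y) = 2*Y*(1 + Y))
(-4 + W(J))*30 = (-4 + 2*14*(1 + 14))*30 = (-4 + 2*14*15)*30 = (-4 + 420)*30 = 416*30 = 12480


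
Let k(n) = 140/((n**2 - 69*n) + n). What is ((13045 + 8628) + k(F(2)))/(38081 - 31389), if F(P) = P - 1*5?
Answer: 4616489/1425396 ≈ 3.2387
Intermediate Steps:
F(P) = -5 + P (F(P) = P - 5 = -5 + P)
k(n) = 140/(n**2 - 68*n)
((13045 + 8628) + k(F(2)))/(38081 - 31389) = ((13045 + 8628) + 140/((-5 + 2)*(-68 + (-5 + 2))))/(38081 - 31389) = (21673 + 140/(-3*(-68 - 3)))/6692 = (21673 + 140*(-1/3)/(-71))*(1/6692) = (21673 + 140*(-1/3)*(-1/71))*(1/6692) = (21673 + 140/213)*(1/6692) = (4616489/213)*(1/6692) = 4616489/1425396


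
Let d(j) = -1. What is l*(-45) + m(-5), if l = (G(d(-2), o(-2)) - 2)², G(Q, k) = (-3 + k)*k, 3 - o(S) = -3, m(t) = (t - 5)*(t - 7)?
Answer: -11400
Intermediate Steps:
m(t) = (-7 + t)*(-5 + t) (m(t) = (-5 + t)*(-7 + t) = (-7 + t)*(-5 + t))
o(S) = 6 (o(S) = 3 - 1*(-3) = 3 + 3 = 6)
G(Q, k) = k*(-3 + k)
l = 256 (l = (6*(-3 + 6) - 2)² = (6*3 - 2)² = (18 - 2)² = 16² = 256)
l*(-45) + m(-5) = 256*(-45) + (35 + (-5)² - 12*(-5)) = -11520 + (35 + 25 + 60) = -11520 + 120 = -11400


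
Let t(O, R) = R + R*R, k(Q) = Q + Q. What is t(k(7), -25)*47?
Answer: 28200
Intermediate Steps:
k(Q) = 2*Q
t(O, R) = R + R**2
t(k(7), -25)*47 = -25*(1 - 25)*47 = -25*(-24)*47 = 600*47 = 28200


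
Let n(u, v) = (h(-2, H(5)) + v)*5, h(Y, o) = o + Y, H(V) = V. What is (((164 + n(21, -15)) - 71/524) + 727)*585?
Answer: 254693205/524 ≈ 4.8606e+5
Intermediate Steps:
h(Y, o) = Y + o
n(u, v) = 15 + 5*v (n(u, v) = ((-2 + 5) + v)*5 = (3 + v)*5 = 15 + 5*v)
(((164 + n(21, -15)) - 71/524) + 727)*585 = (((164 + (15 + 5*(-15))) - 71/524) + 727)*585 = (((164 + (15 - 75)) - 71*1/524) + 727)*585 = (((164 - 60) - 71/524) + 727)*585 = ((104 - 71/524) + 727)*585 = (54425/524 + 727)*585 = (435373/524)*585 = 254693205/524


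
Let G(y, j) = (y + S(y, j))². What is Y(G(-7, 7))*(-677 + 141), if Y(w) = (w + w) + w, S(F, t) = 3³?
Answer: -643200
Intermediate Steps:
S(F, t) = 27
G(y, j) = (27 + y)² (G(y, j) = (y + 27)² = (27 + y)²)
Y(w) = 3*w (Y(w) = 2*w + w = 3*w)
Y(G(-7, 7))*(-677 + 141) = (3*(27 - 7)²)*(-677 + 141) = (3*20²)*(-536) = (3*400)*(-536) = 1200*(-536) = -643200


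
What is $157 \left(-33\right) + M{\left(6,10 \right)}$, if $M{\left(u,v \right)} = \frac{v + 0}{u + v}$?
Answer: $- \frac{41443}{8} \approx -5180.4$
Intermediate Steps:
$M{\left(u,v \right)} = \frac{v}{u + v}$
$157 \left(-33\right) + M{\left(6,10 \right)} = 157 \left(-33\right) + \frac{10}{6 + 10} = -5181 + \frac{10}{16} = -5181 + 10 \cdot \frac{1}{16} = -5181 + \frac{5}{8} = - \frac{41443}{8}$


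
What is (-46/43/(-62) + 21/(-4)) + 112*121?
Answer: 72231363/5332 ≈ 13547.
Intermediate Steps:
(-46/43/(-62) + 21/(-4)) + 112*121 = (-46*1/43*(-1/62) + 21*(-¼)) + 13552 = (-46/43*(-1/62) - 21/4) + 13552 = (23/1333 - 21/4) + 13552 = -27901/5332 + 13552 = 72231363/5332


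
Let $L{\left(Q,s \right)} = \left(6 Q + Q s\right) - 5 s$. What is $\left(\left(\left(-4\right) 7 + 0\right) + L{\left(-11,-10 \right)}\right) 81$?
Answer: $5346$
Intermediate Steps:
$L{\left(Q,s \right)} = - 5 s + 6 Q + Q s$
$\left(\left(\left(-4\right) 7 + 0\right) + L{\left(-11,-10 \right)}\right) 81 = \left(\left(\left(-4\right) 7 + 0\right) - -94\right) 81 = \left(\left(-28 + 0\right) + \left(50 - 66 + 110\right)\right) 81 = \left(-28 + 94\right) 81 = 66 \cdot 81 = 5346$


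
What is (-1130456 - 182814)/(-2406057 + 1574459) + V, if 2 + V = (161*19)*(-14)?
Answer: -17807182937/415799 ≈ -42826.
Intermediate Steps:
V = -42828 (V = -2 + (161*19)*(-14) = -2 + 3059*(-14) = -2 - 42826 = -42828)
(-1130456 - 182814)/(-2406057 + 1574459) + V = (-1130456 - 182814)/(-2406057 + 1574459) - 42828 = -1313270/(-831598) - 42828 = -1313270*(-1/831598) - 42828 = 656635/415799 - 42828 = -17807182937/415799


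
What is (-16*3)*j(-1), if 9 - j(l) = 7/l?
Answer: -768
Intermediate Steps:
j(l) = 9 - 7/l
(-16*3)*j(-1) = (-16*3)*(9 - 7/(-1)) = -48*(9 - 7*(-1)) = -48*(9 + 7) = -48*16 = -768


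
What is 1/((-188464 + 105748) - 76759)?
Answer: -1/159475 ≈ -6.2706e-6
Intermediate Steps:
1/((-188464 + 105748) - 76759) = 1/(-82716 - 76759) = 1/(-159475) = -1/159475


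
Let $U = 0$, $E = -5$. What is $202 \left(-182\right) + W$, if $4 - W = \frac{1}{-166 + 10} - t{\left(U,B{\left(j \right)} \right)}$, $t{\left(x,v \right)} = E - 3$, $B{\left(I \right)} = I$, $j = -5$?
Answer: $- \frac{5735807}{156} \approx -36768.0$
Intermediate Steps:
$t{\left(x,v \right)} = -8$ ($t{\left(x,v \right)} = -5 - 3 = -8$)
$W = - \frac{623}{156}$ ($W = 4 - \left(\frac{1}{-166 + 10} - -8\right) = 4 - \left(\frac{1}{-156} + 8\right) = 4 - \left(- \frac{1}{156} + 8\right) = 4 - \frac{1247}{156} = - \frac{623}{156} \approx -3.9936$)
$202 \left(-182\right) + W = 202 \left(-182\right) - \frac{623}{156} = -36764 - \frac{623}{156} = - \frac{5735807}{156}$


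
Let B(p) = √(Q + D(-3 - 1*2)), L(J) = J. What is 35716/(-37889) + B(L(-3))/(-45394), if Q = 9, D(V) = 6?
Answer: -35716/37889 - √15/45394 ≈ -0.94273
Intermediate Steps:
B(p) = √15 (B(p) = √(9 + 6) = √15)
35716/(-37889) + B(L(-3))/(-45394) = 35716/(-37889) + √15/(-45394) = 35716*(-1/37889) + √15*(-1/45394) = -35716/37889 - √15/45394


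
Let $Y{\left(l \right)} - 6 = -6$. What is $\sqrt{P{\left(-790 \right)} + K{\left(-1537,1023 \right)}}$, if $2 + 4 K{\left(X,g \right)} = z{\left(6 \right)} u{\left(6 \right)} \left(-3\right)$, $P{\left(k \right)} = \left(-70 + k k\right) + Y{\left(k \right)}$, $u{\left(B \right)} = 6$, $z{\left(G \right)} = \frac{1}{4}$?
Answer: $\frac{\sqrt{9984454}}{4} \approx 789.96$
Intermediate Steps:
$z{\left(G \right)} = \frac{1}{4}$
$Y{\left(l \right)} = 0$ ($Y{\left(l \right)} = 6 - 6 = 0$)
$P{\left(k \right)} = -70 + k^{2}$ ($P{\left(k \right)} = \left(-70 + k k\right) + 0 = \left(-70 + k^{2}\right) + 0 = -70 + k^{2}$)
$K{\left(X,g \right)} = - \frac{13}{8}$ ($K{\left(X,g \right)} = - \frac{1}{2} + \frac{\frac{1}{4} \cdot 6 \left(-3\right)}{4} = - \frac{1}{2} + \frac{\frac{3}{2} \left(-3\right)}{4} = - \frac{1}{2} + \frac{1}{4} \left(- \frac{9}{2}\right) = - \frac{1}{2} - \frac{9}{8} = - \frac{13}{8}$)
$\sqrt{P{\left(-790 \right)} + K{\left(-1537,1023 \right)}} = \sqrt{\left(-70 + \left(-790\right)^{2}\right) - \frac{13}{8}} = \sqrt{\left(-70 + 624100\right) - \frac{13}{8}} = \sqrt{624030 - \frac{13}{8}} = \sqrt{\frac{4992227}{8}} = \frac{\sqrt{9984454}}{4}$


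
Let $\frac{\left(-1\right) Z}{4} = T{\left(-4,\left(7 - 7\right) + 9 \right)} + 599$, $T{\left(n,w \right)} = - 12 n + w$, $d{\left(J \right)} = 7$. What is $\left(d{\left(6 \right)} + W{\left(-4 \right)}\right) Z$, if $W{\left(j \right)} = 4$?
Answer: $-28864$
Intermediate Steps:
$T{\left(n,w \right)} = w - 12 n$
$Z = -2624$ ($Z = - 4 \left(\left(\left(\left(7 - 7\right) + 9\right) - -48\right) + 599\right) = - 4 \left(\left(\left(0 + 9\right) + 48\right) + 599\right) = - 4 \left(\left(9 + 48\right) + 599\right) = - 4 \left(57 + 599\right) = \left(-4\right) 656 = -2624$)
$\left(d{\left(6 \right)} + W{\left(-4 \right)}\right) Z = \left(7 + 4\right) \left(-2624\right) = 11 \left(-2624\right) = -28864$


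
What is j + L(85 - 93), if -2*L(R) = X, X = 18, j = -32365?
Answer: -32374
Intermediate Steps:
L(R) = -9 (L(R) = -1/2*18 = -9)
j + L(85 - 93) = -32365 - 9 = -32374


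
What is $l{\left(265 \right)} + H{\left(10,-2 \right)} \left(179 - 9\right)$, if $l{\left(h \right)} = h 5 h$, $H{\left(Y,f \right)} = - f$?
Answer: $351465$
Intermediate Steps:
$l{\left(h \right)} = 5 h^{2}$ ($l{\left(h \right)} = 5 h h = 5 h^{2}$)
$l{\left(265 \right)} + H{\left(10,-2 \right)} \left(179 - 9\right) = 5 \cdot 265^{2} + \left(-1\right) \left(-2\right) \left(179 - 9\right) = 5 \cdot 70225 + 2 \cdot 170 = 351125 + 340 = 351465$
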